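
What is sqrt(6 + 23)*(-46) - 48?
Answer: -48 - 46*sqrt(29) ≈ -295.72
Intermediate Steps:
sqrt(6 + 23)*(-46) - 48 = sqrt(29)*(-46) - 48 = -46*sqrt(29) - 48 = -48 - 46*sqrt(29)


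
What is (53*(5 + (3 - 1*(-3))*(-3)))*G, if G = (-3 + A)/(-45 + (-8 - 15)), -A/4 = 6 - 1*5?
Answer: -4823/68 ≈ -70.927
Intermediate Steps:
A = -4 (A = -4*(6 - 1*5) = -4*(6 - 5) = -4*1 = -4)
G = 7/68 (G = (-3 - 4)/(-45 + (-8 - 15)) = -7/(-45 - 23) = -7/(-68) = -7*(-1/68) = 7/68 ≈ 0.10294)
(53*(5 + (3 - 1*(-3))*(-3)))*G = (53*(5 + (3 - 1*(-3))*(-3)))*(7/68) = (53*(5 + (3 + 3)*(-3)))*(7/68) = (53*(5 + 6*(-3)))*(7/68) = (53*(5 - 18))*(7/68) = (53*(-13))*(7/68) = -689*7/68 = -4823/68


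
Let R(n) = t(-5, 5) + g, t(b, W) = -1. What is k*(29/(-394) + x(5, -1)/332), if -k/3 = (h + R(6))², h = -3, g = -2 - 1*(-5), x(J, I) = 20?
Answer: 1311/32702 ≈ 0.040089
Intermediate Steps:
g = 3 (g = -2 + 5 = 3)
R(n) = 2 (R(n) = -1 + 3 = 2)
k = -3 (k = -3*(-3 + 2)² = -3*(-1)² = -3*1 = -3)
k*(29/(-394) + x(5, -1)/332) = -3*(29/(-394) + 20/332) = -3*(29*(-1/394) + 20*(1/332)) = -3*(-29/394 + 5/83) = -3*(-437/32702) = 1311/32702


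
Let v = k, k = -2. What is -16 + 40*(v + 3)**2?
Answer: 24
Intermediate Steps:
v = -2
-16 + 40*(v + 3)**2 = -16 + 40*(-2 + 3)**2 = -16 + 40*1**2 = -16 + 40*1 = -16 + 40 = 24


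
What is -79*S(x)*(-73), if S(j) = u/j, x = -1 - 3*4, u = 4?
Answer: -23068/13 ≈ -1774.5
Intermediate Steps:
x = -13 (x = -1 - 12 = -13)
S(j) = 4/j
-79*S(x)*(-73) = -316/(-13)*(-73) = -316*(-1)/13*(-73) = -79*(-4/13)*(-73) = (316/13)*(-73) = -23068/13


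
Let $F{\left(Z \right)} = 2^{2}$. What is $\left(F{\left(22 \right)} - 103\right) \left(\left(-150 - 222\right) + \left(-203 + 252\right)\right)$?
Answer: $31977$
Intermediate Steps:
$F{\left(Z \right)} = 4$
$\left(F{\left(22 \right)} - 103\right) \left(\left(-150 - 222\right) + \left(-203 + 252\right)\right) = \left(4 - 103\right) \left(\left(-150 - 222\right) + \left(-203 + 252\right)\right) = - 99 \left(-372 + 49\right) = \left(-99\right) \left(-323\right) = 31977$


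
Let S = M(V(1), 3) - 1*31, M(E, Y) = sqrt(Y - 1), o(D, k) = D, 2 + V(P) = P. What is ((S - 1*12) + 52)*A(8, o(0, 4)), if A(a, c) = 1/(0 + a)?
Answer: 9/8 + sqrt(2)/8 ≈ 1.3018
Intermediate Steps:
V(P) = -2 + P
M(E, Y) = sqrt(-1 + Y)
S = -31 + sqrt(2) (S = sqrt(-1 + 3) - 1*31 = sqrt(2) - 31 = -31 + sqrt(2) ≈ -29.586)
A(a, c) = 1/a
((S - 1*12) + 52)*A(8, o(0, 4)) = (((-31 + sqrt(2)) - 1*12) + 52)/8 = (((-31 + sqrt(2)) - 12) + 52)*(1/8) = ((-43 + sqrt(2)) + 52)*(1/8) = (9 + sqrt(2))*(1/8) = 9/8 + sqrt(2)/8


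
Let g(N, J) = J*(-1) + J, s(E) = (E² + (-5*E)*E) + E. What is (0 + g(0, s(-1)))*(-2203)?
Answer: 0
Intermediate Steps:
s(E) = E - 4*E² (s(E) = (E² - 5*E²) + E = -4*E² + E = E - 4*E²)
g(N, J) = 0 (g(N, J) = -J + J = 0)
(0 + g(0, s(-1)))*(-2203) = (0 + 0)*(-2203) = 0*(-2203) = 0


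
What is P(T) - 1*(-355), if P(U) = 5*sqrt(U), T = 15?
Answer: 355 + 5*sqrt(15) ≈ 374.36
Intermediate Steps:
P(T) - 1*(-355) = 5*sqrt(15) - 1*(-355) = 5*sqrt(15) + 355 = 355 + 5*sqrt(15)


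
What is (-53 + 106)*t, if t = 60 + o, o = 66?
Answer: 6678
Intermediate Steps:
t = 126 (t = 60 + 66 = 126)
(-53 + 106)*t = (-53 + 106)*126 = 53*126 = 6678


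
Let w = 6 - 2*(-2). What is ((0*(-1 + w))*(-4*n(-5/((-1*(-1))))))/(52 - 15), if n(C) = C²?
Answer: 0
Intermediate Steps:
w = 10 (w = 6 + 4 = 10)
((0*(-1 + w))*(-4*n(-5/((-1*(-1))))))/(52 - 15) = ((0*(-1 + 10))*(-4*(-5/((-1*(-1))))²))/(52 - 15) = ((0*9)*(-4*(-5/1)²))/37 = (0*(-4*(-5*1)²))*(1/37) = (0*(-4*(-5)²))*(1/37) = (0*(-4*25))*(1/37) = (0*(-100))*(1/37) = 0*(1/37) = 0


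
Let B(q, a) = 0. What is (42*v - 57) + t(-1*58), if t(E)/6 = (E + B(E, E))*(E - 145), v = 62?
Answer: 73191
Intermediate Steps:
t(E) = 6*E*(-145 + E) (t(E) = 6*((E + 0)*(E - 145)) = 6*(E*(-145 + E)) = 6*E*(-145 + E))
(42*v - 57) + t(-1*58) = (42*62 - 57) + 6*(-1*58)*(-145 - 1*58) = (2604 - 57) + 6*(-58)*(-145 - 58) = 2547 + 6*(-58)*(-203) = 2547 + 70644 = 73191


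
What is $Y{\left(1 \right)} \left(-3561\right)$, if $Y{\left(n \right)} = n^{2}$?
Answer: $-3561$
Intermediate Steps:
$Y{\left(1 \right)} \left(-3561\right) = 1^{2} \left(-3561\right) = 1 \left(-3561\right) = -3561$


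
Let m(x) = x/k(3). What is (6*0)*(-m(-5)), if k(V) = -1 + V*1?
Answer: 0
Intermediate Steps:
k(V) = -1 + V
m(x) = x/2 (m(x) = x/(-1 + 3) = x/2)
(6*0)*(-m(-5)) = (6*0)*(-(-5)/2) = 0*(-1*(-5/2)) = 0*(5/2) = 0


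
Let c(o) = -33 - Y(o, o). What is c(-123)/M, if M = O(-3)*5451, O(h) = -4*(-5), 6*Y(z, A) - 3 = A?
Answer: -13/109020 ≈ -0.00011924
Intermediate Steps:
Y(z, A) = 1/2 + A/6
O(h) = 20
c(o) = -67/2 - o/6 (c(o) = -33 - (1/2 + o/6) = -33 + (-1/2 - o/6) = -67/2 - o/6)
M = 109020 (M = 20*5451 = 109020)
c(-123)/M = (-67/2 - 1/6*(-123))/109020 = (-67/2 + 41/2)*(1/109020) = -13*1/109020 = -13/109020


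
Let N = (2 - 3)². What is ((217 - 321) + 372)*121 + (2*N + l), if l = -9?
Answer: 32421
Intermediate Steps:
N = 1 (N = (-1)² = 1)
((217 - 321) + 372)*121 + (2*N + l) = ((217 - 321) + 372)*121 + (2*1 - 9) = (-104 + 372)*121 + (2 - 9) = 268*121 - 7 = 32428 - 7 = 32421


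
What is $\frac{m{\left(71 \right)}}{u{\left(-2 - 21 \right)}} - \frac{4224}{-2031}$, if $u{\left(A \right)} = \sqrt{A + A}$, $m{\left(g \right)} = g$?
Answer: $\frac{1408}{677} - \frac{71 i \sqrt{46}}{46} \approx 2.0798 - 10.468 i$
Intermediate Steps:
$u{\left(A \right)} = \sqrt{2} \sqrt{A}$ ($u{\left(A \right)} = \sqrt{2 A} = \sqrt{2} \sqrt{A}$)
$\frac{m{\left(71 \right)}}{u{\left(-2 - 21 \right)}} - \frac{4224}{-2031} = \frac{71}{\sqrt{2} \sqrt{-2 - 21}} - \frac{4224}{-2031} = \frac{71}{\sqrt{2} \sqrt{-23}} - - \frac{1408}{677} = \frac{71}{\sqrt{2} i \sqrt{23}} + \frac{1408}{677} = \frac{71}{i \sqrt{46}} + \frac{1408}{677} = 71 \left(- \frac{i \sqrt{46}}{46}\right) + \frac{1408}{677} = - \frac{71 i \sqrt{46}}{46} + \frac{1408}{677} = \frac{1408}{677} - \frac{71 i \sqrt{46}}{46}$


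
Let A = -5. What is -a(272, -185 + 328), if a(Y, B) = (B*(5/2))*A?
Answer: 3575/2 ≈ 1787.5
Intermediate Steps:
a(Y, B) = -25*B/2 (a(Y, B) = (B*(5/2))*(-5) = (5*B/2)*(-5) = -25*B/2)
-a(272, -185 + 328) = -(-25)*(-185 + 328)/2 = -(-25)*143/2 = -1*(-3575/2) = 3575/2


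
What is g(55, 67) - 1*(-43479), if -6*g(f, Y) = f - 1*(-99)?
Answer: 130360/3 ≈ 43453.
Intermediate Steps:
g(f, Y) = -33/2 - f/6 (g(f, Y) = -(f - 1*(-99))/6 = -(f + 99)/6 = -(99 + f)/6 = -33/2 - f/6)
g(55, 67) - 1*(-43479) = (-33/2 - 1/6*55) - 1*(-43479) = (-33/2 - 55/6) + 43479 = -77/3 + 43479 = 130360/3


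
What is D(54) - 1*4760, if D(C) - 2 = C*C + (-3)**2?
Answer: -1833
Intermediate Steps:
D(C) = 11 + C**2 (D(C) = 2 + (C*C + (-3)**2) = 2 + (C**2 + 9) = 2 + (9 + C**2) = 11 + C**2)
D(54) - 1*4760 = (11 + 54**2) - 1*4760 = (11 + 2916) - 4760 = 2927 - 4760 = -1833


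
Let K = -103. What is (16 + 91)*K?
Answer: -11021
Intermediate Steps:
(16 + 91)*K = (16 + 91)*(-103) = 107*(-103) = -11021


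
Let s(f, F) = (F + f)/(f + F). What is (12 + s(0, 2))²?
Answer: 169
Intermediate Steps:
s(f, F) = 1 (s(f, F) = (F + f)/(F + f) = 1)
(12 + s(0, 2))² = (12 + 1)² = 13² = 169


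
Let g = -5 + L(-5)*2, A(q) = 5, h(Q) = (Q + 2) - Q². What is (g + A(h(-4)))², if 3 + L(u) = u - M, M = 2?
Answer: 400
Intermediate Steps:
L(u) = -5 + u (L(u) = -3 + (u - 1*2) = -3 + (u - 2) = -3 + (-2 + u) = -5 + u)
h(Q) = 2 + Q - Q² (h(Q) = (2 + Q) - Q² = 2 + Q - Q²)
g = -25 (g = -5 + (-5 - 5)*2 = -5 - 10*2 = -5 - 20 = -25)
(g + A(h(-4)))² = (-25 + 5)² = (-20)² = 400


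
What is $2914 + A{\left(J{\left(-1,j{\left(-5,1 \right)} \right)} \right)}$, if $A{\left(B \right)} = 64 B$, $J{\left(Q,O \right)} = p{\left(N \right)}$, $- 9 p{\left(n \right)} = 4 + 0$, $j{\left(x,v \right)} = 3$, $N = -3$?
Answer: $\frac{25970}{9} \approx 2885.6$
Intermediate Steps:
$p{\left(n \right)} = - \frac{4}{9}$ ($p{\left(n \right)} = - \frac{4 + 0}{9} = \left(- \frac{1}{9}\right) 4 = - \frac{4}{9}$)
$J{\left(Q,O \right)} = - \frac{4}{9}$
$2914 + A{\left(J{\left(-1,j{\left(-5,1 \right)} \right)} \right)} = 2914 + 64 \left(- \frac{4}{9}\right) = 2914 - \frac{256}{9} = \frac{25970}{9}$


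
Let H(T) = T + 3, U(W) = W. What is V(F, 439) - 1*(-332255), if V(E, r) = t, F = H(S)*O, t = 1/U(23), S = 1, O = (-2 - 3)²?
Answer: 7641866/23 ≈ 3.3226e+5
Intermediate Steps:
O = 25 (O = (-5)² = 25)
H(T) = 3 + T
t = 1/23 ≈ 0.043478
F = 100 (F = (3 + 1)*25 = 4*25 = 100)
V(E, r) = 1/23
V(F, 439) - 1*(-332255) = 1/23 - 1*(-332255) = 1/23 + 332255 = 7641866/23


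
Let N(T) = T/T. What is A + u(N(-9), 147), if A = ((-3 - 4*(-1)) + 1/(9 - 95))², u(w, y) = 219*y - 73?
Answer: 237566745/7396 ≈ 32121.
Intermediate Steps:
N(T) = 1
u(w, y) = -73 + 219*y
A = 7225/7396 (A = ((-3 + 4) + 1/(-86))² = (1 - 1/86)² = (85/86)² = 7225/7396 ≈ 0.97688)
A + u(N(-9), 147) = 7225/7396 + (-73 + 219*147) = 7225/7396 + (-73 + 32193) = 7225/7396 + 32120 = 237566745/7396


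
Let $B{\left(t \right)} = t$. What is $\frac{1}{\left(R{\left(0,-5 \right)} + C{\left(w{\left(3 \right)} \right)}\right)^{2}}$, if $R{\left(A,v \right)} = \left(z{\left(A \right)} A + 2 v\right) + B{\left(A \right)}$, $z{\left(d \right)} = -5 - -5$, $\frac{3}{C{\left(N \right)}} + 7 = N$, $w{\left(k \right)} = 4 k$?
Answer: $\frac{25}{2209} \approx 0.011317$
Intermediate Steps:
$C{\left(N \right)} = \frac{3}{-7 + N}$
$z{\left(d \right)} = 0$ ($z{\left(d \right)} = -5 + 5 = 0$)
$R{\left(A,v \right)} = A + 2 v$ ($R{\left(A,v \right)} = \left(0 A + 2 v\right) + A = \left(0 + 2 v\right) + A = 2 v + A = A + 2 v$)
$\frac{1}{\left(R{\left(0,-5 \right)} + C{\left(w{\left(3 \right)} \right)}\right)^{2}} = \frac{1}{\left(\left(0 + 2 \left(-5\right)\right) + \frac{3}{-7 + 4 \cdot 3}\right)^{2}} = \frac{1}{\left(\left(0 - 10\right) + \frac{3}{-7 + 12}\right)^{2}} = \frac{1}{\left(-10 + \frac{3}{5}\right)^{2}} = \frac{1}{\left(- \frac{47}{5}\right)^{2}} = \frac{1}{\frac{2209}{25}} = \frac{25}{2209}$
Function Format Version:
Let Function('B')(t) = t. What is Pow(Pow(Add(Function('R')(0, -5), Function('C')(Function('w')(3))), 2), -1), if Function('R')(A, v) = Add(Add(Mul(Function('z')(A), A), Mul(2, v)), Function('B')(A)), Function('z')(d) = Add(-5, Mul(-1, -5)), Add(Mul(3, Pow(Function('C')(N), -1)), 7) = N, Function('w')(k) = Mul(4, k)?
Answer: Rational(25, 2209) ≈ 0.011317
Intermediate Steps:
Function('C')(N) = Mul(3, Pow(Add(-7, N), -1))
Function('z')(d) = 0 (Function('z')(d) = Add(-5, 5) = 0)
Function('R')(A, v) = Add(A, Mul(2, v)) (Function('R')(A, v) = Add(Add(Mul(0, A), Mul(2, v)), A) = Add(Add(0, Mul(2, v)), A) = Add(Mul(2, v), A) = Add(A, Mul(2, v)))
Pow(Pow(Add(Function('R')(0, -5), Function('C')(Function('w')(3))), 2), -1) = Pow(Pow(Add(Add(0, Mul(2, -5)), Mul(3, Pow(Add(-7, Mul(4, 3)), -1))), 2), -1) = Pow(Pow(Add(Add(0, -10), Mul(3, Pow(Add(-7, 12), -1))), 2), -1) = Pow(Pow(Add(-10, Mul(3, Pow(5, -1))), 2), -1) = Pow(Pow(Add(-10, Mul(3, Rational(1, 5))), 2), -1) = Pow(Pow(Add(-10, Rational(3, 5)), 2), -1) = Pow(Pow(Rational(-47, 5), 2), -1) = Pow(Rational(2209, 25), -1) = Rational(25, 2209)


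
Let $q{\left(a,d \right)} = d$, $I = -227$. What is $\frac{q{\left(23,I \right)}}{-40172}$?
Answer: $\frac{227}{40172} \approx 0.0056507$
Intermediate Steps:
$\frac{q{\left(23,I \right)}}{-40172} = - \frac{227}{-40172} = \left(-227\right) \left(- \frac{1}{40172}\right) = \frac{227}{40172}$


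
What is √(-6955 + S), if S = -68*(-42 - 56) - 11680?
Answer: I*√11971 ≈ 109.41*I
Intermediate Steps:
S = -5016 (S = -68*(-98) - 11680 = 6664 - 11680 = -5016)
√(-6955 + S) = √(-6955 - 5016) = √(-11971) = I*√11971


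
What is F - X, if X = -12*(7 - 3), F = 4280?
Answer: 4328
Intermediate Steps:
X = -48 (X = -12*4 = -48)
F - X = 4280 - 1*(-48) = 4280 + 48 = 4328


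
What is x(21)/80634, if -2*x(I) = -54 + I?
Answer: 11/53756 ≈ 0.00020463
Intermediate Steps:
x(I) = 27 - I/2 (x(I) = -(-54 + I)/2 = 27 - I/2)
x(21)/80634 = (27 - ½*21)/80634 = (27 - 21/2)*(1/80634) = (33/2)*(1/80634) = 11/53756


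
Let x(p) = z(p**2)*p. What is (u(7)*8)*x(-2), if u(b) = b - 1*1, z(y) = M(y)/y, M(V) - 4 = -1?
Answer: -72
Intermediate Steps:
M(V) = 3 (M(V) = 4 - 1 = 3)
z(y) = 3/y
x(p) = 3/p (x(p) = (3/(p**2))*p = (3/p**2)*p = 3/p)
u(b) = -1 + b (u(b) = b - 1 = -1 + b)
(u(7)*8)*x(-2) = ((-1 + 7)*8)*(3/(-2)) = (6*8)*(3*(-1/2)) = 48*(-3/2) = -72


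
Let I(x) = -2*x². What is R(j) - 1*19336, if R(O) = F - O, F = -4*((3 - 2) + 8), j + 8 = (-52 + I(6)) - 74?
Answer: -19166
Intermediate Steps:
j = -206 (j = -8 + ((-52 - 2*6²) - 74) = -8 + ((-52 - 2*36) - 74) = -8 + ((-52 - 72) - 74) = -8 + (-124 - 74) = -8 - 198 = -206)
F = -36 (F = -4*(1 + 8) = -4*9 = -36)
R(O) = -36 - O
R(j) - 1*19336 = (-36 - 1*(-206)) - 1*19336 = (-36 + 206) - 19336 = 170 - 19336 = -19166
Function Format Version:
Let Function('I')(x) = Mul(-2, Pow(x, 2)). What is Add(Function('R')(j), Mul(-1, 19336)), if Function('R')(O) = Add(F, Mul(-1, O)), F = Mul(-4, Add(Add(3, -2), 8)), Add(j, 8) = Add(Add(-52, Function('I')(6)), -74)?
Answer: -19166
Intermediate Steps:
j = -206 (j = Add(-8, Add(Add(-52, Mul(-2, Pow(6, 2))), -74)) = Add(-8, Add(Add(-52, Mul(-2, 36)), -74)) = Add(-8, Add(Add(-52, -72), -74)) = Add(-8, Add(-124, -74)) = Add(-8, -198) = -206)
F = -36 (F = Mul(-4, Add(1, 8)) = Mul(-4, 9) = -36)
Function('R')(O) = Add(-36, Mul(-1, O))
Add(Function('R')(j), Mul(-1, 19336)) = Add(Add(-36, Mul(-1, -206)), Mul(-1, 19336)) = Add(Add(-36, 206), -19336) = Add(170, -19336) = -19166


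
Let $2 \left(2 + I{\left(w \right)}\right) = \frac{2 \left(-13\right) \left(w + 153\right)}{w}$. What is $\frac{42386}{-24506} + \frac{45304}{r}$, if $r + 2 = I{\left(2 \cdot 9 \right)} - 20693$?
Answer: $- \frac{1992717537}{510227173} \approx -3.9055$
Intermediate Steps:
$I{\left(w \right)} = -2 + \frac{-3978 - 26 w}{2 w}$ ($I{\left(w \right)} = -2 + \frac{2 \left(-13\right) \left(w + 153\right) \frac{1}{w}}{2} = -2 + \frac{- 26 \left(153 + w\right) \frac{1}{w}}{2} = -2 + \frac{\left(-3978 - 26 w\right) \frac{1}{w}}{2} = -2 + \frac{\frac{1}{w} \left(-3978 - 26 w\right)}{2} = -2 + \frac{-3978 - 26 w}{2 w}$)
$r = - \frac{41641}{2}$ ($r = -2 - \left(20708 + \frac{221}{2}\right) = -2 - \frac{41637}{2} = - \frac{41641}{2} \approx -20821.0$)
$\frac{42386}{-24506} + \frac{45304}{r} = \frac{42386}{-24506} + \frac{45304}{- \frac{41641}{2}} = 42386 \left(- \frac{1}{24506}\right) + 45304 \left(- \frac{2}{41641}\right) = - \frac{21193}{12253} - \frac{90608}{41641} = - \frac{1992717537}{510227173}$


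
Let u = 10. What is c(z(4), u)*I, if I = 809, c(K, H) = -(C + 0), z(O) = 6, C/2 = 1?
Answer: -1618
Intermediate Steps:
C = 2 (C = 2*1 = 2)
c(K, H) = -2 (c(K, H) = -(2 + 0) = -1*2 = -2)
c(z(4), u)*I = -2*809 = -1618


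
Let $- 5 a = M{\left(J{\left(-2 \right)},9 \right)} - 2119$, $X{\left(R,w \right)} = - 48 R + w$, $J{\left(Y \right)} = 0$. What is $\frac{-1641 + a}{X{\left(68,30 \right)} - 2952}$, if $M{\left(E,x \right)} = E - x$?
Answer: $\frac{6077}{30930} \approx 0.19648$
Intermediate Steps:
$X{\left(R,w \right)} = w - 48 R$
$a = \frac{2128}{5}$ ($a = - \frac{\left(0 - 9\right) - 2119}{5} = - \frac{-9 - 2119}{5} = \left(- \frac{1}{5}\right) \left(-2128\right) = \frac{2128}{5} \approx 425.6$)
$\frac{-1641 + a}{X{\left(68,30 \right)} - 2952} = \frac{-1641 + \frac{2128}{5}}{\left(30 - 3264\right) - 2952} = - \frac{6077}{5 \left(\left(30 - 3264\right) - 2952\right)} = - \frac{6077}{5 \left(-3234 - 2952\right)} = - \frac{6077}{5 \left(-6186\right)} = \left(- \frac{6077}{5}\right) \left(- \frac{1}{6186}\right) = \frac{6077}{30930}$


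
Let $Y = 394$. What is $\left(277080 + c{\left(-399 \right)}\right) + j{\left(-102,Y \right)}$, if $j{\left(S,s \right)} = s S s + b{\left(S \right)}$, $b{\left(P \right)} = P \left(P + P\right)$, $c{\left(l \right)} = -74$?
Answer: $-15536258$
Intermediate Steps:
$b{\left(P \right)} = 2 P^{2}$ ($b{\left(P \right)} = P 2 P = 2 P^{2}$)
$j{\left(S,s \right)} = 2 S^{2} + S s^{2}$ ($j{\left(S,s \right)} = s S s + 2 S^{2} = S s s + 2 S^{2} = S s^{2} + 2 S^{2} = 2 S^{2} + S s^{2}$)
$\left(277080 + c{\left(-399 \right)}\right) + j{\left(-102,Y \right)} = \left(277080 - 74\right) - 102 \left(394^{2} + 2 \left(-102\right)\right) = 277006 - 102 \left(155236 - 204\right) = 277006 - 15813264 = -15536258$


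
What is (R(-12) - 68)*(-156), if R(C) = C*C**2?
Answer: 280176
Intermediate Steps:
R(C) = C**3
(R(-12) - 68)*(-156) = ((-12)**3 - 68)*(-156) = (-1728 - 68)*(-156) = -1796*(-156) = 280176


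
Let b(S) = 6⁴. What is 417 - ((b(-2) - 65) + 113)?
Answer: -927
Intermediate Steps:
b(S) = 1296
417 - ((b(-2) - 65) + 113) = 417 - ((1296 - 65) + 113) = 417 - (1231 + 113) = 417 - 1*1344 = 417 - 1344 = -927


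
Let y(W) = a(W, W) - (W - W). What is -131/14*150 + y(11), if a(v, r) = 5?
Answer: -9790/7 ≈ -1398.6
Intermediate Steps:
y(W) = 5 (y(W) = 5 - (W - W) = 5 - 1*0 = 5 + 0 = 5)
-131/14*150 + y(11) = -131/14*150 + 5 = -9825/7 + 5 = -9790/7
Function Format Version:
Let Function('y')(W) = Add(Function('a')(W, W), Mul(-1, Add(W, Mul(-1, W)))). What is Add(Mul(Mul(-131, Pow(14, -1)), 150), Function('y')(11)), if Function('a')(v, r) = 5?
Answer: Rational(-9790, 7) ≈ -1398.6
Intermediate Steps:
Function('y')(W) = 5 (Function('y')(W) = Add(5, Mul(-1, Add(W, Mul(-1, W)))) = Add(5, Mul(-1, 0)) = Add(5, 0) = 5)
Add(Mul(Mul(-131, Pow(14, -1)), 150), Function('y')(11)) = Add(Mul(Mul(-131, Pow(14, -1)), 150), 5) = Add(Mul(Mul(-131, Rational(1, 14)), 150), 5) = Add(Mul(Rational(-131, 14), 150), 5) = Add(Rational(-9825, 7), 5) = Rational(-9790, 7)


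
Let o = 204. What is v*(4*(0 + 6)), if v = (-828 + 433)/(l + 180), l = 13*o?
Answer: -395/118 ≈ -3.3475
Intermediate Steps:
l = 2652 (l = 13*204 = 2652)
v = -395/2832 (v = (-828 + 433)/(2652 + 180) = -395/2832 ≈ -0.13948)
v*(4*(0 + 6)) = -395*(0 + 6)/708 = -395*6/708 = -395/2832*24 = -395/118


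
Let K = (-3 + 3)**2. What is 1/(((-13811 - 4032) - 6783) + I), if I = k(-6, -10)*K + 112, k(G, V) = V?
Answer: -1/24514 ≈ -4.0793e-5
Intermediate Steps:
K = 0 (K = 0**2 = 0)
I = 112 (I = -10*0 + 112 = 0 + 112 = 112)
1/(((-13811 - 4032) - 6783) + I) = 1/(((-13811 - 4032) - 6783) + 112) = 1/((-17843 - 6783) + 112) = 1/(-24626 + 112) = 1/(-24514) = -1/24514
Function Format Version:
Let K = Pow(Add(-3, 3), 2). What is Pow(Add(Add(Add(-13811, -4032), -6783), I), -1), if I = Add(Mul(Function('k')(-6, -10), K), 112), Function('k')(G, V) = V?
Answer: Rational(-1, 24514) ≈ -4.0793e-5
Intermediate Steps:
K = 0 (K = Pow(0, 2) = 0)
I = 112 (I = Add(Mul(-10, 0), 112) = Add(0, 112) = 112)
Pow(Add(Add(Add(-13811, -4032), -6783), I), -1) = Pow(Add(Add(Add(-13811, -4032), -6783), 112), -1) = Pow(Add(Add(-17843, -6783), 112), -1) = Pow(Add(-24626, 112), -1) = Pow(-24514, -1) = Rational(-1, 24514)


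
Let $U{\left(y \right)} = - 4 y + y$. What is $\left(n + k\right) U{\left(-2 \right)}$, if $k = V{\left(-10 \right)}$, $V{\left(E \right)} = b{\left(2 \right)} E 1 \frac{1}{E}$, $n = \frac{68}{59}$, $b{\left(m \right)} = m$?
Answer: $\frac{1116}{59} \approx 18.915$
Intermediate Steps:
$U{\left(y \right)} = - 3 y$
$n = \frac{68}{59}$ ($n = 68 \cdot \frac{1}{59} = \frac{68}{59} \approx 1.1525$)
$V{\left(E \right)} = 2$ ($V{\left(E \right)} = 2 E 1 \frac{1}{E} = \frac{2 E}{E} = 2$)
$k = 2$
$\left(n + k\right) U{\left(-2 \right)} = \left(\frac{68}{59} + 2\right) \left(\left(-3\right) \left(-2\right)\right) = \frac{186}{59} \cdot 6 = \frac{1116}{59}$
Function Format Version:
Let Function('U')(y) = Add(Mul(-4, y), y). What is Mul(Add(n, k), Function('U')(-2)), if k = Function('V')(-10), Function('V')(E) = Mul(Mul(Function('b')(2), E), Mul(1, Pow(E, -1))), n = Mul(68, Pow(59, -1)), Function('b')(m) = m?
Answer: Rational(1116, 59) ≈ 18.915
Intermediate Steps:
Function('U')(y) = Mul(-3, y)
n = Rational(68, 59) (n = Mul(68, Rational(1, 59)) = Rational(68, 59) ≈ 1.1525)
Function('V')(E) = 2 (Function('V')(E) = Mul(Mul(2, E), Mul(1, Pow(E, -1))) = Mul(Mul(2, E), Pow(E, -1)) = 2)
k = 2
Mul(Add(n, k), Function('U')(-2)) = Mul(Add(Rational(68, 59), 2), Mul(-3, -2)) = Mul(Rational(186, 59), 6) = Rational(1116, 59)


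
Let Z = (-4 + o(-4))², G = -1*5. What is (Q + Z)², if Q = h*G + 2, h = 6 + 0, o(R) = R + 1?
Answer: 441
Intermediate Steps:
o(R) = 1 + R
G = -5
h = 6
Z = 49 (Z = (-4 + (1 - 4))² = (-4 - 3)² = (-7)² = 49)
Q = -28 (Q = 6*(-5) + 2 = -30 + 2 = -28)
(Q + Z)² = (-28 + 49)² = 21² = 441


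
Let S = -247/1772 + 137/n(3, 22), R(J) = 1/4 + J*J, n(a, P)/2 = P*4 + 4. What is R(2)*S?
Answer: 838593/326048 ≈ 2.5720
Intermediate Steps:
n(a, P) = 8 + 8*P (n(a, P) = 2*(P*4 + 4) = 2*(4*P + 4) = 2*(4 + 4*P) = 8 + 8*P)
R(J) = ¼ + J²
S = 49329/81512 (S = -247/1772 + 137/(8 + 8*22) = -247*1/1772 + 137/(8 + 176) = -247/1772 + 137/184 = 49329/81512 ≈ 0.60518)
R(2)*S = (¼ + 2²)*(49329/81512) = (¼ + 4)*(49329/81512) = (17/4)*(49329/81512) = 838593/326048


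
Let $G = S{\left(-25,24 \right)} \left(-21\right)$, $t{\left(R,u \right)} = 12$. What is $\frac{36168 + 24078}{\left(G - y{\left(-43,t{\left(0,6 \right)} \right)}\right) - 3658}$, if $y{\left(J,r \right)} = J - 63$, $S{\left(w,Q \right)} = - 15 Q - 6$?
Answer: $\frac{10041}{689} \approx 14.573$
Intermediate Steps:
$S{\left(w,Q \right)} = -6 - 15 Q$
$y{\left(J,r \right)} = -63 + J$ ($y{\left(J,r \right)} = J - 63 = -63 + J$)
$G = 7686$ ($G = \left(-6 - 360\right) \left(-21\right) = \left(-366\right) \left(-21\right) = 7686$)
$\frac{36168 + 24078}{\left(G - y{\left(-43,t{\left(0,6 \right)} \right)}\right) - 3658} = \frac{36168 + 24078}{\left(7686 - \left(-63 - 43\right)\right) - 3658} = \frac{60246}{\left(7686 - -106\right) - 3658} = \frac{60246}{\left(7686 + 106\right) - 3658} = \frac{60246}{7792 - 3658} = \frac{60246}{4134} = 60246 \cdot \frac{1}{4134} = \frac{10041}{689}$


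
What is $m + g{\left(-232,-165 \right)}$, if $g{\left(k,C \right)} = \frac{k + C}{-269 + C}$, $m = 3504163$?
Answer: $\frac{1520807139}{434} \approx 3.5042 \cdot 10^{6}$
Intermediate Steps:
$g{\left(k,C \right)} = \frac{C + k}{-269 + C}$
$m + g{\left(-232,-165 \right)} = 3504163 + \frac{-165 - 232}{-269 - 165} = 3504163 + \frac{1}{-434} \left(-397\right) = 3504163 - - \frac{397}{434} = 3504163 + \frac{397}{434} = \frac{1520807139}{434}$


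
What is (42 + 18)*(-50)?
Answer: -3000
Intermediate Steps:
(42 + 18)*(-50) = 60*(-50) = -3000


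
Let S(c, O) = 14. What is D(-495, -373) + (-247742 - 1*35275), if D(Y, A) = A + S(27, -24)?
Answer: -283376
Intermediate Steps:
D(Y, A) = 14 + A (D(Y, A) = A + 14 = 14 + A)
D(-495, -373) + (-247742 - 1*35275) = (14 - 373) + (-247742 - 1*35275) = -359 + (-247742 - 35275) = -359 - 283017 = -283376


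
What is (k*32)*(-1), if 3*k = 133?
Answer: -4256/3 ≈ -1418.7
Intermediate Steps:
k = 133/3 (k = (⅓)*133 = 133/3 ≈ 44.333)
(k*32)*(-1) = ((133/3)*32)*(-1) = (4256/3)*(-1) = -4256/3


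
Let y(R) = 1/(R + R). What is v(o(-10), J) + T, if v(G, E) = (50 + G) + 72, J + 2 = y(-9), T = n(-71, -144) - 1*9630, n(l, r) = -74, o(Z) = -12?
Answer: -9594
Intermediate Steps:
T = -9704 (T = -74 - 1*9630 = -74 - 9630 = -9704)
y(R) = 1/(2*R)
J = -37/18 (J = -2 + (½)/(-9) = -2 + (½)*(-⅑) = -2 - 1/18 = -37/18 ≈ -2.0556)
v(G, E) = 122 + G
v(o(-10), J) + T = (122 - 12) - 9704 = 110 - 9704 = -9594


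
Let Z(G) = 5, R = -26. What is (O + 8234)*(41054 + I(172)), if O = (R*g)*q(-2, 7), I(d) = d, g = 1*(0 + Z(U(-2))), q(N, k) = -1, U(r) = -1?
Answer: 344814264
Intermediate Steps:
g = 5 (g = 1*(0 + 5) = 1*5 = 5)
O = 130 (O = -26*5*(-1) = -130*(-1) = 130)
(O + 8234)*(41054 + I(172)) = (130 + 8234)*(41054 + 172) = 8364*41226 = 344814264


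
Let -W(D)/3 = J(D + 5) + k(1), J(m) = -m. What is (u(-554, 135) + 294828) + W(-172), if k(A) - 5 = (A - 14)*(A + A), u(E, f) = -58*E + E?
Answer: 325968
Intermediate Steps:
u(E, f) = -57*E
k(A) = 5 + 2*A*(-14 + A) (k(A) = 5 + (A - 14)*(A + A) = 5 + (-14 + A)*(2*A) = 5 + 2*A*(-14 + A))
W(D) = 78 + 3*D (W(D) = -3*(-(D + 5) + (5 - 28*1 + 2*1**2)) = -3*(-(5 + D) + (5 - 28 + 2*1)) = -3*((-5 - D) + (5 - 28 + 2)) = -3*((-5 - D) - 21) = -3*(-26 - D) = 78 + 3*D)
(u(-554, 135) + 294828) + W(-172) = (-57*(-554) + 294828) + (78 + 3*(-172)) = (31578 + 294828) + (78 - 516) = 326406 - 438 = 325968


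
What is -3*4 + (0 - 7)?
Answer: -19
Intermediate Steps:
-3*4 + (0 - 7) = -12 - 7 = -19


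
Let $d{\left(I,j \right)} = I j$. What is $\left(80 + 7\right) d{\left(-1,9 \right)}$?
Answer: $-783$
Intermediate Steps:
$\left(80 + 7\right) d{\left(-1,9 \right)} = \left(80 + 7\right) \left(\left(-1\right) 9\right) = 87 \left(-9\right) = -783$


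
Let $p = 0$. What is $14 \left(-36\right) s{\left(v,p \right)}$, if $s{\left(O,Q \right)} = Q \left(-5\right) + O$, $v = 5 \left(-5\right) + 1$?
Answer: $12096$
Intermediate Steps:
$v = -24$ ($v = -25 + 1 = -24$)
$s{\left(O,Q \right)} = O - 5 Q$ ($s{\left(O,Q \right)} = - 5 Q + O = O - 5 Q$)
$14 \left(-36\right) s{\left(v,p \right)} = 14 \left(-36\right) \left(-24 - 0\right) = - 504 \left(-24 + 0\right) = \left(-504\right) \left(-24\right) = 12096$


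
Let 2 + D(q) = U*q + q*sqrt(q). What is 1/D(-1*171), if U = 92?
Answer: I/(-15734*I + 513*sqrt(19)) ≈ -6.2298e-5 + 8.8538e-6*I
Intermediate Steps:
D(q) = -2 + q**(3/2) + 92*q (D(q) = -2 + (92*q + q*sqrt(q)) = -2 + (92*q + q**(3/2)) = -2 + (q**(3/2) + 92*q) = -2 + q**(3/2) + 92*q)
1/D(-1*171) = 1/(-2 + (-1*171)**(3/2) + 92*(-1*171)) = 1/(-2 + (-171)**(3/2) + 92*(-171)) = 1/(-2 - 513*I*sqrt(19) - 15732) = 1/(-15734 - 513*I*sqrt(19))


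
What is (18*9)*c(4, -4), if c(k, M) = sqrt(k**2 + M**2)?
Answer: 648*sqrt(2) ≈ 916.41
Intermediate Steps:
c(k, M) = sqrt(M**2 + k**2)
(18*9)*c(4, -4) = (18*9)*sqrt((-4)**2 + 4**2) = 162*sqrt(16 + 16) = 162*sqrt(32) = 162*(4*sqrt(2)) = 648*sqrt(2)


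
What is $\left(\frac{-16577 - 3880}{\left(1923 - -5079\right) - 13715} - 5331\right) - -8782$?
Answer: $\frac{23187020}{6713} \approx 3454.0$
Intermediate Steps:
$\left(\frac{-16577 - 3880}{\left(1923 - -5079\right) - 13715} - 5331\right) - -8782 = \left(- \frac{20457}{\left(1923 + 5079\right) - 13715} - 5331\right) + 8782 = \left(- \frac{20457}{7002 - 13715} - 5331\right) + 8782 = \left(- \frac{20457}{-6713} - 5331\right) + 8782 = \left(\left(-20457\right) \left(- \frac{1}{6713}\right) - 5331\right) + 8782 = \left(\frac{20457}{6713} - 5331\right) + 8782 = - \frac{35766546}{6713} + 8782 = \frac{23187020}{6713}$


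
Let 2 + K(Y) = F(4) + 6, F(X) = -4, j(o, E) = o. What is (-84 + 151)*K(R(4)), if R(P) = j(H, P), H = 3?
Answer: 0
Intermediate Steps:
R(P) = 3
K(Y) = 0 (K(Y) = -2 + (-4 + 6) = -2 + 2 = 0)
(-84 + 151)*K(R(4)) = (-84 + 151)*0 = 67*0 = 0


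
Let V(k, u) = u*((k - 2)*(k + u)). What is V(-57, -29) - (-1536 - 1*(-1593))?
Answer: -147203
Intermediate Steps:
V(k, u) = u*(-2 + k)*(k + u) (V(k, u) = u*((-2 + k)*(k + u)) = u*(-2 + k)*(k + u))
V(-57, -29) - (-1536 - 1*(-1593)) = -29*((-57)² - 2*(-57) - 2*(-29) - 57*(-29)) - (-1536 - 1*(-1593)) = -29*(3249 + 114 + 58 + 1653) - (-1536 + 1593) = -29*5074 - 1*57 = -147146 - 57 = -147203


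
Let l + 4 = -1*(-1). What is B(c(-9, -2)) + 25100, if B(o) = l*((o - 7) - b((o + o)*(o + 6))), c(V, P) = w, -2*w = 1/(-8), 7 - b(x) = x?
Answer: 3217861/128 ≈ 25140.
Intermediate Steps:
b(x) = 7 - x
w = 1/16 (w = -½/(-8) = -½*(-⅛) = 1/16 ≈ 0.062500)
l = -3 (l = -4 - 1*(-1) = -4 + 1 = -3)
c(V, P) = 1/16
B(o) = 42 - 3*o - 6*o*(6 + o) (B(o) = -3*((o - 7) - (7 - (o + o)*(o + 6))) = -3*((-7 + o) - (7 - 2*o*(6 + o))) = -3*((-7 + o) + (-7 + 2*o*(6 + o))) = -3*(-14 + o + 2*o*(6 + o)) = 42 - 3*o - 6*o*(6 + o))
B(c(-9, -2)) + 25100 = (42 - 39*1/16 - 6*(1/16)²) + 25100 = (42 - 39/16 - 6*1/256) + 25100 = (42 - 39/16 - 3/128) + 25100 = 5061/128 + 25100 = 3217861/128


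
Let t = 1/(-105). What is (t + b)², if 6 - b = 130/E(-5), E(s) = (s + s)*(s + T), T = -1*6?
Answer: 30846916/1334025 ≈ 23.123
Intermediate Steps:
T = -6
t = -1/105 ≈ -0.0095238
E(s) = 2*s*(-6 + s) (E(s) = (s + s)*(s - 6) = (2*s)*(-6 + s) = 2*s*(-6 + s))
b = 53/11 (b = 6 - 130/(2*(-5)*(-6 - 5)) = 6 - 130/(2*(-5)*(-11)) = 6 - 130/110 = 6 - 1*13/11 = 6 - 13/11 = 53/11 ≈ 4.8182)
(t + b)² = (-1/105 + 53/11)² = (5554/1155)² = 30846916/1334025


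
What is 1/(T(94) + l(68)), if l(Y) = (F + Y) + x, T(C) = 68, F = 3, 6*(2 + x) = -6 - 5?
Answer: 6/811 ≈ 0.0073983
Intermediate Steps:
x = -23/6 (x = -2 + (-6 - 5)/6 = -2 + (1/6)*(-11) = -2 - 11/6 = -23/6 ≈ -3.8333)
l(Y) = -5/6 + Y (l(Y) = (3 + Y) - 23/6 = -5/6 + Y)
1/(T(94) + l(68)) = 1/(68 + (-5/6 + 68)) = 1/(68 + 403/6) = 1/(811/6) = 6/811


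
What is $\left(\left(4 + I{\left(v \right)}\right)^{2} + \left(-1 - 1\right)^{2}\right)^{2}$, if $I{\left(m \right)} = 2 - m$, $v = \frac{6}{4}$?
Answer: $\frac{9409}{16} \approx 588.06$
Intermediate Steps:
$v = \frac{3}{2}$ ($v = 6 \cdot \frac{1}{4} = \frac{3}{2} \approx 1.5$)
$\left(\left(4 + I{\left(v \right)}\right)^{2} + \left(-1 - 1\right)^{2}\right)^{2} = \left(\left(4 + \left(2 - \frac{3}{2}\right)\right)^{2} + \left(-1 - 1\right)^{2}\right)^{2} = \left(\left(4 + \left(2 - \frac{3}{2}\right)\right)^{2} + \left(-2\right)^{2}\right)^{2} = \left(\left(4 + \frac{1}{2}\right)^{2} + 4\right)^{2} = \left(\left(\frac{9}{2}\right)^{2} + 4\right)^{2} = \left(\frac{81}{4} + 4\right)^{2} = \left(\frac{97}{4}\right)^{2} = \frac{9409}{16}$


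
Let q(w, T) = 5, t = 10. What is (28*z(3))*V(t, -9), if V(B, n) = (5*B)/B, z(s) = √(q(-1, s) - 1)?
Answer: 280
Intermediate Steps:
z(s) = 2 (z(s) = √(5 - 1) = √4 = 2)
V(B, n) = 5
(28*z(3))*V(t, -9) = (28*2)*5 = 56*5 = 280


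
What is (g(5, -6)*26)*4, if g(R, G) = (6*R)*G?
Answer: -18720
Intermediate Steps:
g(R, G) = 6*G*R
(g(5, -6)*26)*4 = ((6*(-6)*5)*26)*4 = -180*26*4 = -4680*4 = -18720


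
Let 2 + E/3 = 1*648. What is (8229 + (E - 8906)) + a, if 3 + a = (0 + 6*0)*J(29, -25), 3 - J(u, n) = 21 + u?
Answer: 1258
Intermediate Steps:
J(u, n) = -18 - u (J(u, n) = 3 - (21 + u) = 3 + (-21 - u) = -18 - u)
E = 1938 (E = -6 + 3*(1*648) = -6 + 3*648 = -6 + 1944 = 1938)
a = -3 (a = -3 + (0 + 6*0)*(-18 - 1*29) = -3 + (0 + 0)*(-18 - 29) = -3 + 0*(-47) = -3 + 0 = -3)
(8229 + (E - 8906)) + a = (8229 + (1938 - 8906)) - 3 = (8229 - 6968) - 3 = 1261 - 3 = 1258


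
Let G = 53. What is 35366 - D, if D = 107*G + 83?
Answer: 29612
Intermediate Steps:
D = 5754 (D = 107*53 + 83 = 5671 + 83 = 5754)
35366 - D = 35366 - 1*5754 = 35366 - 5754 = 29612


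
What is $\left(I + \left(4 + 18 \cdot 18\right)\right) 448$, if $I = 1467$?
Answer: $804160$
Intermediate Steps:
$\left(I + \left(4 + 18 \cdot 18\right)\right) 448 = \left(1467 + \left(4 + 18 \cdot 18\right)\right) 448 = \left(1467 + \left(4 + 324\right)\right) 448 = \left(1467 + 328\right) 448 = 1795 \cdot 448 = 804160$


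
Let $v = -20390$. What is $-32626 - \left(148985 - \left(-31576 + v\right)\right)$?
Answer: $-233577$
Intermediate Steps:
$-32626 - \left(148985 - \left(-31576 + v\right)\right) = -32626 - \left(148985 - \left(-31576 - 20390\right)\right) = -32626 - \left(148985 - -51966\right) = -32626 - \left(148985 + 51966\right) = -32626 - 200951 = -233577$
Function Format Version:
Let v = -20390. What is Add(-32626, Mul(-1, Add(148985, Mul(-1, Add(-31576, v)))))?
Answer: -233577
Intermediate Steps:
Add(-32626, Mul(-1, Add(148985, Mul(-1, Add(-31576, v))))) = Add(-32626, Mul(-1, Add(148985, Mul(-1, Add(-31576, -20390))))) = Add(-32626, Mul(-1, Add(148985, Mul(-1, -51966)))) = Add(-32626, Mul(-1, Add(148985, 51966))) = Add(-32626, Mul(-1, 200951)) = Add(-32626, -200951) = -233577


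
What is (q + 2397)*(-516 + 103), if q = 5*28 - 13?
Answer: -1042412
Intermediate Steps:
q = 127 (q = 140 - 13 = 127)
(q + 2397)*(-516 + 103) = (127 + 2397)*(-516 + 103) = 2524*(-413) = -1042412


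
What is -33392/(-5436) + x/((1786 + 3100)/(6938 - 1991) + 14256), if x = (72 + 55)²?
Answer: 697213578181/95849343162 ≈ 7.2741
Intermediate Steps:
x = 16129 (x = 127² = 16129)
-33392/(-5436) + x/((1786 + 3100)/(6938 - 1991) + 14256) = -33392/(-5436) + 16129/((1786 + 3100)/(6938 - 1991) + 14256) = -33392*(-1/5436) + 16129/(4886/4947 + 14256) = 8348/1359 + 16129/(4886*(1/4947) + 14256) = 8348/1359 + 16129/(4886/4947 + 14256) = 8348/1359 + 16129/(70529318/4947) = 8348/1359 + 16129*(4947/70529318) = 8348/1359 + 79790163/70529318 = 697213578181/95849343162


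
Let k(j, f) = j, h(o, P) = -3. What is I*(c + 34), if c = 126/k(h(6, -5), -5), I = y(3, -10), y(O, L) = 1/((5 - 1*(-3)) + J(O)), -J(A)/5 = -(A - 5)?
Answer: 4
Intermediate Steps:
J(A) = -25 + 5*A (J(A) = -(-5)*(A - 5) = -(-5)*(-5 + A) = -5*(5 - A) = -25 + 5*A)
y(O, L) = 1/(-17 + 5*O) (y(O, L) = 1/((5 - 1*(-3)) + (-25 + 5*O)) = 1/((5 + 3) + (-25 + 5*O)) = 1/(8 + (-25 + 5*O)) = 1/(-17 + 5*O))
I = -1/2 (I = 1/(-17 + 5*3) = 1/(-17 + 15) = 1/(-2) = -1/2 ≈ -0.50000)
c = -42 (c = 126/(-3) = 126*(-1/3) = -42)
I*(c + 34) = -(-42 + 34)/2 = -1/2*(-8) = 4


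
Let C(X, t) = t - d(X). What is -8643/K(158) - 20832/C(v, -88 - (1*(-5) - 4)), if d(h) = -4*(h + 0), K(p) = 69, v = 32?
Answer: -88615/161 ≈ -550.40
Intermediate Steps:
d(h) = -4*h
C(X, t) = t + 4*X (C(X, t) = t - (-4)*X = t + 4*X)
-8643/K(158) - 20832/C(v, -88 - (1*(-5) - 4)) = -8643/69 - 20832/((-88 - (1*(-5) - 4)) + 4*32) = -8643*1/69 - 20832/((-88 - (-5 - 4)) + 128) = -2881/23 - 20832/((-88 - 1*(-9)) + 128) = -2881/23 - 20832/((-88 + 9) + 128) = -2881/23 - 20832/(-79 + 128) = -2881/23 - 20832/49 = -2881/23 - 20832*1/49 = -2881/23 - 2976/7 = -88615/161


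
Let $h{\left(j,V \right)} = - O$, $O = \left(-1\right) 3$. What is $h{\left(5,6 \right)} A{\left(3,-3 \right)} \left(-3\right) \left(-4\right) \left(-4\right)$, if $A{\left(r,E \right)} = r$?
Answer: $-432$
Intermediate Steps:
$O = -3$
$h{\left(j,V \right)} = 3$ ($h{\left(j,V \right)} = \left(-1\right) \left(-3\right) = 3$)
$h{\left(5,6 \right)} A{\left(3,-3 \right)} \left(-3\right) \left(-4\right) \left(-4\right) = 3 \cdot 3 \left(-3\right) \left(-4\right) \left(-4\right) = 9 \cdot 12 \left(-4\right) = 9 \left(-48\right) = -432$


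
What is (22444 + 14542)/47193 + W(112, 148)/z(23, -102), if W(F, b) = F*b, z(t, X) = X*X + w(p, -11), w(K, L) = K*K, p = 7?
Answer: 1168885826/493308429 ≈ 2.3695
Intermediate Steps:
w(K, L) = K**2
z(t, X) = 49 + X**2 (z(t, X) = X*X + 7**2 = X**2 + 49 = 49 + X**2)
(22444 + 14542)/47193 + W(112, 148)/z(23, -102) = (22444 + 14542)/47193 + (112*148)/(49 + (-102)**2) = 36986*(1/47193) + 16576/(49 + 10404) = 36986/47193 + 16576/10453 = 1168885826/493308429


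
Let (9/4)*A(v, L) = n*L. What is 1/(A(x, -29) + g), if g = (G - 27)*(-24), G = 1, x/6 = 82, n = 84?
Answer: -3/1376 ≈ -0.0021802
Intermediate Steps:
x = 492 (x = 6*82 = 492)
A(v, L) = 112*L/3 (A(v, L) = 4*(84*L)/9 = 112*L/3)
g = 624 (g = (1 - 27)*(-24) = -26*(-24) = 624)
1/(A(x, -29) + g) = 1/((112/3)*(-29) + 624) = 1/(-3248/3 + 624) = 1/(-1376/3) = -3/1376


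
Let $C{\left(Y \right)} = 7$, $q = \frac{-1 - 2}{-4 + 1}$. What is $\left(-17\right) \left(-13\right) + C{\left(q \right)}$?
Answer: $228$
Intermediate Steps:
$q = 1$ ($q = - \frac{3}{-3} = \left(-3\right) \left(- \frac{1}{3}\right) = 1$)
$\left(-17\right) \left(-13\right) + C{\left(q \right)} = \left(-17\right) \left(-13\right) + 7 = 221 + 7 = 228$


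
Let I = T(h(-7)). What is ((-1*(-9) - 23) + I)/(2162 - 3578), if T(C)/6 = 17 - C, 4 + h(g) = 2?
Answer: -25/354 ≈ -0.070621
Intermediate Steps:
h(g) = -2 (h(g) = -4 + 2 = -2)
T(C) = 102 - 6*C (T(C) = 6*(17 - C) = 102 - 6*C)
I = 114 (I = 102 - 6*(-2) = 102 + 12 = 114)
((-1*(-9) - 23) + I)/(2162 - 3578) = ((-1*(-9) - 23) + 114)/(2162 - 3578) = ((9 - 23) + 114)/(-1416) = (-14 + 114)*(-1/1416) = 100*(-1/1416) = -25/354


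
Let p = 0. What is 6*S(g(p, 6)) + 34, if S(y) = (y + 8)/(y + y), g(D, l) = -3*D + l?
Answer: 41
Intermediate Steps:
g(D, l) = l - 3*D
S(y) = (8 + y)/(2*y) (S(y) = (8 + y)/((2*y)) = (8 + y)*(1/(2*y)) = (8 + y)/(2*y))
6*S(g(p, 6)) + 34 = 6*((8 + (6 - 3*0))/(2*(6 - 3*0))) + 34 = 6*((8 + (6 + 0))/(2*(6 + 0))) + 34 = 6*((1/2)*(8 + 6)/6) + 34 = 6*((1/2)*(1/6)*14) + 34 = 6*(7/6) + 34 = 7 + 34 = 41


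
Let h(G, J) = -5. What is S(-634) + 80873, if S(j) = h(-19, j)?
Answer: 80868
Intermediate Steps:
S(j) = -5
S(-634) + 80873 = -5 + 80873 = 80868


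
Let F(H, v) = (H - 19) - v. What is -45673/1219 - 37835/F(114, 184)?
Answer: 42055968/108491 ≈ 387.64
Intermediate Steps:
F(H, v) = -19 + H - v (F(H, v) = (-19 + H) - v = -19 + H - v)
-45673/1219 - 37835/F(114, 184) = -45673/1219 - 37835/(-19 + 114 - 1*184) = -45673*1/1219 - 37835/(-19 + 114 - 184) = -45673/1219 - 37835/(-89) = -45673/1219 - 37835*(-1/89) = -45673/1219 + 37835/89 = 42055968/108491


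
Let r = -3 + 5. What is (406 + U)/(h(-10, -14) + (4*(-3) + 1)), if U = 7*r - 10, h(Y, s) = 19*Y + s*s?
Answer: -82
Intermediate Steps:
r = 2
h(Y, s) = s² + 19*Y (h(Y, s) = 19*Y + s² = s² + 19*Y)
U = 4 (U = 7*2 - 10 = 14 - 10 = 4)
(406 + U)/(h(-10, -14) + (4*(-3) + 1)) = (406 + 4)/(((-14)² + 19*(-10)) + (4*(-3) + 1)) = 410/((196 - 190) + (-12 + 1)) = 410/(6 - 11) = 410/(-5) = 410*(-⅕) = -82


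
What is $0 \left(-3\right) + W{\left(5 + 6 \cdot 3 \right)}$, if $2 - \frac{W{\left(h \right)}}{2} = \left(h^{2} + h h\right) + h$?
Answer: $-2158$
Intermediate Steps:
$W{\left(h \right)} = 4 - 4 h^{2} - 2 h$ ($W{\left(h \right)} = 4 - 2 \left(\left(h^{2} + h h\right) + h\right) = 4 - 2 \left(\left(h^{2} + h^{2}\right) + h\right) = 4 - 2 \left(2 h^{2} + h\right) = 4 - 2 \left(h + 2 h^{2}\right) = 4 - \left(2 h + 4 h^{2}\right) = 4 - 4 h^{2} - 2 h$)
$0 \left(-3\right) + W{\left(5 + 6 \cdot 3 \right)} = 0 \left(-3\right) - \left(-4 + 2 \left(5 + 6 \cdot 3\right) + 4 \left(5 + 6 \cdot 3\right)^{2}\right) = 0 - \left(-4 + 2 \left(5 + 18\right) + 4 \left(5 + 18\right)^{2}\right) = 0 - \left(42 + 2116\right) = 0 - 2158 = -2158$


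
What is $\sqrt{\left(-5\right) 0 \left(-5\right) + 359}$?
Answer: $\sqrt{359} \approx 18.947$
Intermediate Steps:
$\sqrt{\left(-5\right) 0 \left(-5\right) + 359} = \sqrt{0 \left(-5\right) + 359} = \sqrt{0 + 359} = \sqrt{359}$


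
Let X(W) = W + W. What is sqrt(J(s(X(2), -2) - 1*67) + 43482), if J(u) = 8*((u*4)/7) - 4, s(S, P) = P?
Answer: sqrt(2114966)/7 ≈ 207.76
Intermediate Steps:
X(W) = 2*W
J(u) = -4 + 32*u/7 (J(u) = 8*((4*u)*(1/7)) - 4 = 8*(4*u/7) - 4 = 32*u/7 - 4 = -4 + 32*u/7)
sqrt(J(s(X(2), -2) - 1*67) + 43482) = sqrt((-4 + 32*(-2 - 1*67)/7) + 43482) = sqrt((-4 + 32*(-2 - 67)/7) + 43482) = sqrt((-4 + (32/7)*(-69)) + 43482) = sqrt((-4 - 2208/7) + 43482) = sqrt(-2236/7 + 43482) = sqrt(302138/7) = sqrt(2114966)/7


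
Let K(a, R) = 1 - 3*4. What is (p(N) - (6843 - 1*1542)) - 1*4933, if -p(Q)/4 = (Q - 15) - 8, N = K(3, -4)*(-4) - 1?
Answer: -10314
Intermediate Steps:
K(a, R) = -11 (K(a, R) = 1 - 12 = -11)
N = 43 (N = -11*(-4) - 1 = 44 - 1 = 43)
p(Q) = 92 - 4*Q (p(Q) = -4*((Q - 15) - 8) = -4*((-15 + Q) - 8) = -4*(-23 + Q) = 92 - 4*Q)
(p(N) - (6843 - 1*1542)) - 1*4933 = ((92 - 4*43) - (6843 - 1*1542)) - 1*4933 = ((92 - 172) - (6843 - 1542)) - 4933 = (-80 - 1*5301) - 4933 = (-80 - 5301) - 4933 = -5381 - 4933 = -10314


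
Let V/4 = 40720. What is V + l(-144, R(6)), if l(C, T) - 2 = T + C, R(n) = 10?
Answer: 162748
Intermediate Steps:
V = 162880 (V = 4*40720 = 162880)
l(C, T) = 2 + C + T (l(C, T) = 2 + (T + C) = 2 + (C + T) = 2 + C + T)
V + l(-144, R(6)) = 162880 + (2 - 144 + 10) = 162880 - 132 = 162748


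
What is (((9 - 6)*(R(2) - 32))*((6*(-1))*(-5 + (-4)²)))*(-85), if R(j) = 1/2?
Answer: -530145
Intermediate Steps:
R(j) = ½
(((9 - 6)*(R(2) - 32))*((6*(-1))*(-5 + (-4)²)))*(-85) = (((9 - 6)*(½ - 32))*((6*(-1))*(-5 + (-4)²)))*(-85) = ((3*(-63/2))*(-6*(-5 + 16)))*(-85) = -(-567)*11*(-85) = -189/2*(-66)*(-85) = 6237*(-85) = -530145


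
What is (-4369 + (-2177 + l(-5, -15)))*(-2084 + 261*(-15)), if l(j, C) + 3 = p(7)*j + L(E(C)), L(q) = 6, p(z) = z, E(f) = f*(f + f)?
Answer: 39461422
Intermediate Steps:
E(f) = 2*f² (E(f) = f*(2*f) = 2*f²)
l(j, C) = 3 + 7*j (l(j, C) = -3 + (7*j + 6) = -3 + (6 + 7*j) = 3 + 7*j)
(-4369 + (-2177 + l(-5, -15)))*(-2084 + 261*(-15)) = (-4369 + (-2177 + (3 + 7*(-5))))*(-2084 + 261*(-15)) = (-4369 + (-2177 + (3 - 35)))*(-2084 - 3915) = (-4369 + (-2177 - 32))*(-5999) = (-4369 - 2209)*(-5999) = -6578*(-5999) = 39461422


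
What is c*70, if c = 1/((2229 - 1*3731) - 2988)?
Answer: -7/449 ≈ -0.015590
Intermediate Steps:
c = -1/4490 (c = 1/((2229 - 3731) - 2988) = 1/(-1502 - 2988) = 1/(-4490) = -1/4490 ≈ -0.00022272)
c*70 = -1/4490*70 = -7/449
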